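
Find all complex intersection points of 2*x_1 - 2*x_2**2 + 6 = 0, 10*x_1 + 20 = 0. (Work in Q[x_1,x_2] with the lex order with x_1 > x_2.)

{(-2, -1), (-2, 1)}

Compute a lex Gröbner basis by Buchberger's algorithm.
f_1 = 2*x_1 - 2*x_2**2 + 6, LT = x_1.
f_2 = 10*x_1 + 20, LT = x_1.

S(f_1,f_2): lcm = x_1. S = -x_2**2 + 1.
  reduce S modulo (f_1, f_2):
  remainder -x_2**2 + 1 ≠ 0; add h_3 = -x_2**2 + 1 to the basis.

The other S-polynomials (S(f_1,h_3), S(f_2,h_3)) all reduce to 0 modulo the current basis, so we have a Gröbner basis.
Inter-reduce: drop elements whose leading term is divisible by another's, tail-reduce, and make monic.
Reduced Gröbner basis: {x_1 + 2, x_2**2 - 1}.

From the last basis element, x_2**2 - 1 = 0, so x_2 takes values in {-1, 1}. Each choice, substituted upward through the basis, yields the corresponding point(s) of the solution set.
  x_2 = -1: the earlier basis element becomes x_1 + 2 = 0, giving x_1 = -2 — point (-2, -1).
  x_2 = 1: the earlier basis element becomes x_1 + 2 = 0, giving x_1 = -2 — point (-2, 1).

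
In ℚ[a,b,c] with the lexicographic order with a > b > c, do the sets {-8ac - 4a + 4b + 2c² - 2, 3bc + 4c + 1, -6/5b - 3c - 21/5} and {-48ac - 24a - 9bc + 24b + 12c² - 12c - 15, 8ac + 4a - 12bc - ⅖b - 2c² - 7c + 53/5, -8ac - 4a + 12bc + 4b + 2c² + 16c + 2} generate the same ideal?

Yes, the ideals are equal.

Since reduced Gröbner bases are canonical representatives of ideals under a given ordering, it suffices to compute and compare them.
Buchberger on the first generating set:
f_1 = -8ac - 4a + 4b + 2c² - 2, LT = ac.
f_2 = 3bc + 4c + 1, LT = bc.
f_3 = -6/5b - 3c - 21/5, LT = b.

S(f_1,f_2): lcm = abc. S = ½ab - 4/3ac - ⅓a - ½b² - ¼bc² + ¼b.
  leading term ab: subtract (-5/12a)·f_3 from ½ab - 4/3ac - ⅓a - ½b² - ¼bc² + ¼b → -31/12ac - 25/12a - ½b² - ¼bc² + ¼b
  leading term ac: subtract (31/96)·f_1 from -31/12ac - 25/12a - ½b² - ¼bc² + ¼b → -19/24a - ½b² - ¼bc² - 25/24b - 31/48c² + 31/48
  leading term a: no divisor's leading term divides it; move -19/24a to the remainder.
  leading term b²: subtract (5/12b)·f_3 from -½b² - ¼bc² - 25/24b - 31/48c² + 31/48 → -¼bc² + 5/4bc + 17/24b - 31/48c² + 31/48
  leading term bc²: subtract (-1/12c)·f_2 from -¼bc² + 5/4bc + 17/24b - 31/48c² + 31/48 → 5/4bc + 17/24b - 5/16c² + 1/12c + 31/48
  leading term bc: subtract (5/12)·f_2 from 5/4bc + 17/24b - 5/16c² + 1/12c + 31/48 → 17/24b - 5/16c² - 19/12c + 11/48
  leading term b: subtract (-85/144)·f_3 from 17/24b - 5/16c² - 19/12c + 11/48 → -5/16c² - 161/48c - 9/4
  leading term c²: no divisor's leading term divides it; move -5/16c² to the remainder.
  leading term c: no divisor's leading term divides it; move -161/48c to the remainder.
  leading term 1: no divisor's leading term divides it; move -9/4 to the remainder.
  remainder -19/24a - 5/16c² - 161/48c - 9/4 ≠ 0; add g_4 = -19/24a - 5/16c² - 161/48c - 9/4 to the basis.

S(f_2,f_3): lcm = bc. S = -5/2c² - 13/6c + ⅓.
  leading term c²: no divisor's leading term divides it; move -5/2c² to the remainder.
  leading term c: no divisor's leading term divides it; move -13/6c to the remainder.
  leading term 1: no divisor's leading term divides it; move ⅓ to the remainder.
  remainder -5/2c² - 13/6c + ⅓ ≠ 0; add g_5 = -5/2c² - 13/6c + ⅓ to the basis.

The other S-polynomials (S(f_1,f_3), S(f_1,g_4), S(f_2,g_4), S(f_3,g_4), S(f_1,g_5), S(f_2,g_5), S(f_3,g_5), S(g_4,g_5)) all reduce to 0 modulo the current basis, so we have a Gröbner basis.
Inter-reduce: drop elements whose leading term is divisible by another's, tail-reduce, and make monic.
Reduced Gröbner basis: {a + 74/19c + 55/19, b + 5/2c + 7/2, c² + 13/15c - 2/15}.

Buchberger on the second generating set:
h_1 = -48ac - 24a - 9bc + 24b + 12c² - 12c - 15, LT = ac.
h_2 = 8ac + 4a - 12bc - ⅖b - 2c² - 7c + 53/5, LT = ac.
h_3 = -8ac - 4a + 12bc + 4b + 2c² + 16c + 2, LT = ac.

S(h_1,h_2): lcm = ac. S = 27/16bc - 9/20b + 9/8c - 81/80.
  leading term bc: no divisor's leading term divides it; move 27/16bc to the remainder.
  leading term b: no divisor's leading term divides it; move -9/20b to the remainder.
  leading term c: no divisor's leading term divides it; move 9/8c to the remainder.
  leading term 1: no divisor's leading term divides it; move -81/80 to the remainder.
  remainder 27/16bc - 9/20b + 9/8c - 81/80 ≠ 0; add k_4 = 27/16bc - 9/20b + 9/8c - 81/80 to the basis.

S(h_1,h_3): lcm = ac. S = 27/16bc + 9/4c + 9/16.
  leading term bc: subtract (1)·k_4 from 27/16bc + 9/4c + 9/16 → 9/20b + 9/8c + 63/40
  leading term b: no divisor's leading term divides it; move 9/20b to the remainder.
  leading term c: no divisor's leading term divides it; move 9/8c to the remainder.
  leading term 1: no divisor's leading term divides it; move 63/40 to the remainder.
  remainder 9/20b + 9/8c + 63/40 ≠ 0; add k_5 = 9/20b + 9/8c + 63/40 to the basis.

S(h_1,k_4): lcm = abc. S = 23/30ab - ⅔ac + ⅗a + 3/16b²c - ½b² - ¼bc² + ¼bc + 5/16b.
  leading term ab: subtract (46/27a)·k_5 from 23/30ab - ⅔ac + ⅗a + 3/16b²c - ½b² - ¼bc² + ¼bc + 5/16b → -31/12ac - 25/12a + 3/16b²c - ½b² - ¼bc² + ¼bc + 5/16b
  leading term ac: subtract (31/576)·h_1 from -31/12ac - 25/12a + 3/16b²c - ½b² - ¼bc² + ¼bc + 5/16b → -19/24a + 3/16b²c - ½b² - ¼bc² + 47/64bc - 47/48b - 31/48c² + 31/48c + 155/192
  leading term a: no divisor's leading term divides it; move -19/24a to the remainder.
  leading term b²c: subtract (1/9b)·k_4 from 3/16b²c - ½b² - ¼bc² + 47/64bc - 47/48b - 31/48c² + 31/48c + 155/192 → -9/20b² - ¼bc² + 39/64bc - 13/15b - 31/48c² + 31/48c + 155/192
  leading term b²: subtract (-b)·k_5 from -9/20b² - ¼bc² + 39/64bc - 13/15b - 31/48c² + 31/48c + 155/192 → -¼bc² + 111/64bc + 17/24b - 31/48c² + 31/48c + 155/192
  leading term bc²: subtract (-4/27c)·k_4 from -¼bc² + 111/64bc + 17/24b - 31/48c² + 31/48c + 155/192 → 1601/960bc + 17/24b - 23/48c² + 119/240c + 155/192
  leading term bc: subtract (1601/1620)·k_4 from 1601/960bc + 17/24b - 23/48c² + 119/240c + 155/192 → 4151/3600b - 23/48c² - 887/1440c + 4339/2400
  leading term b: subtract (4151/1620)·k_5 from 4151/3600b - 23/48c² - 887/1440c + 4339/2400 → -23/48c² - 2519/720c - 401/180
  leading term c²: no divisor's leading term divides it; move -23/48c² to the remainder.
  leading term c: no divisor's leading term divides it; move -2519/720c to the remainder.
  leading term 1: no divisor's leading term divides it; move -401/180 to the remainder.
  remainder -19/24a - 23/48c² - 2519/720c - 401/180 ≠ 0; add k_6 = -19/24a - 23/48c² - 2519/720c - 401/180 to the basis.

S(k_4,k_5): lcm = bc. S = -4/15b - 5/2c² - 17/6c - ⅗.
  leading term b: subtract (-16/27)·k_5 from -4/15b - 5/2c² - 17/6c - ⅗ → -5/2c² - 13/6c + ⅓
  leading term c²: no divisor's leading term divides it; move -5/2c² to the remainder.
  leading term c: no divisor's leading term divides it; move -13/6c to the remainder.
  leading term 1: no divisor's leading term divides it; move ⅓ to the remainder.
  remainder -5/2c² - 13/6c + ⅓ ≠ 0; add k_7 = -5/2c² - 13/6c + ⅓ to the basis.

The other S-polynomials (S(h_2,h_3), S(h_2,k_4), S(h_3,k_4), S(h_1,k_5), S(h_2,k_5), S(h_3,k_5), S(h_1,k_6), S(h_2,k_6), S(h_3,k_6), S(k_4,k_6), S(k_5,k_6), S(h_1,k_7), S(h_2,k_7), S(h_3,k_7), S(k_4,k_7), S(k_5,k_7), S(k_6,k_7)) all reduce to 0 modulo the current basis, so we have a Gröbner basis.
Inter-reduce: drop elements whose leading term is divisible by another's, tail-reduce, and make monic.
Reduced Gröbner basis: {a + 74/19c + 55/19, b + 5/2c + 7/2, c² + 13/15c - 2/15}.

The two bases agree; hence the ideals are identical.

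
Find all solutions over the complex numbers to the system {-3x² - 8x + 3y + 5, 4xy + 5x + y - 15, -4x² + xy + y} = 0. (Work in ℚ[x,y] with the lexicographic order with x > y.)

{(1, 2)}

Compute a lex Gröbner basis by Buchberger's algorithm.
f_1 = -3x² - 8x + 3y + 5, LT = x².
f_2 = 4xy + 5x + y - 15, LT = xy.
f_3 = -4x² + xy + y, LT = x².

S(f_1,f_2): lcm = x²y. S = -5/4x² + 29/12xy + 15/4x - y² - 5/3y.
  leading term x²: subtract (5/12)·f_1 from -5/4x² + 29/12xy + 15/4x - y² - 5/3y → 29/12xy + 85/12x - y² - 35/12y - 25/12
  leading term xy: subtract (29/48)·f_2 from 29/12xy + 85/12x - y² - 35/12y - 25/12 → 65/16x - y² - 169/48y + 335/48
  leading term x: no divisor's leading term divides it; move 65/16x to the remainder.
  leading term y²: no divisor's leading term divides it; move -y² to the remainder.
  leading term y: no divisor's leading term divides it; move -169/48y to the remainder.
  leading term 1: no divisor's leading term divides it; move 335/48 to the remainder.
  remainder 65/16x - y² - 169/48y + 335/48 ≠ 0; add h_4 = 65/16x - y² - 169/48y + 335/48 to the basis.

S(f_1,f_3): lcm = x². S = ¼xy + 8/3x - ¾y - 5/3.
  leading term xy: subtract (1/16)·f_2 from ¼xy + 8/3x - ¾y - 5/3 → 113/48x - 13/16y - 35/48
  leading term x: subtract (113/195)·h_4 from 113/48x - 13/16y - 35/48 → 113/195y² + 221/180y - 1117/234
  leading term y²: no divisor's leading term divides it; move 113/195y² to the remainder.
  leading term y: no divisor's leading term divides it; move 221/180y to the remainder.
  leading term 1: no divisor's leading term divides it; move -1117/234 to the remainder.
  remainder 113/195y² + 221/180y - 1117/234 ≠ 0; add h_5 = 113/195y² + 221/180y - 1117/234 to the basis.

S(f_2,f_3): lcm = x²y. S = 5/4x² + ¼xy² + ¼xy - 15/4x + ¼y².
  leading term x²: subtract (-5/12)·f_1 from 5/4x² + ¼xy² + ¼xy - 15/4x + ¼y² → ¼xy² + ¼xy - 85/12x + ¼y² + 5/4y + 25/12
  leading term xy²: subtract (1/16y)·f_2 from ¼xy² + ¼xy - 85/12x + ¼y² + 5/4y + 25/12 → -1/16xy - 85/12x + 3/16y² + 35/16y + 25/12
  leading term xy: subtract (-1/64)·f_2 from -1/16xy - 85/12x + 3/16y² + 35/16y + 25/12 → -1345/192x + 3/16y² + 141/64y + 355/192
  leading term x: subtract (-269/156)·h_4 from -1345/192x + 3/16y² + 141/64y + 355/192 → -959/624y² - 557/144y + 12995/936
  leading term y²: subtract (-4795/1808)·h_5 from -959/624y² - 557/144y + 12995/936 → -4425/7232y + 4425/3616
  leading term y: no divisor's leading term divides it; move -4425/7232y to the remainder.
  leading term 1: no divisor's leading term divides it; move 4425/3616 to the remainder.
  remainder -4425/7232y + 4425/3616 ≠ 0; add h_6 = -4425/7232y + 4425/3616 to the basis.

The other S-polynomials (S(f_1,h_4), S(f_2,h_4), S(f_3,h_4), S(f_1,h_5), S(f_2,h_5), S(f_3,h_5), S(h_4,h_5), S(f_1,h_6), S(f_2,h_6), S(f_3,h_6), S(h_4,h_6), S(h_5,h_6)) all reduce to 0 modulo the current basis, so we have a Gröbner basis.
Inter-reduce: drop elements whose leading term is divisible by another's, tail-reduce, and make monic.
Reduced Gröbner basis: {x - 1, y - 2}.

A lex Gröbner basis eliminates variables successively. Here y - 2 depends only on y, with roots {2}; lifting each root through the earlier basis elements recovers the full solutions.
  y = 2: the earlier basis element becomes x - 1 = 0, giving x = 1 — point (1, 2).
Each listed point satisfies every original equation (direct substitution).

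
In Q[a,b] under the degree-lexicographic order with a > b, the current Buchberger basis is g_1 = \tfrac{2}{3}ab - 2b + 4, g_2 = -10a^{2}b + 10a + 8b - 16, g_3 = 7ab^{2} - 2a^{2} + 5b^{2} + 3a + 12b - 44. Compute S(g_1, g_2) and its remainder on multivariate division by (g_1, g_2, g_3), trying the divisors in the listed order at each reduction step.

lcm(LM(g_1), LM(g_2)) = a^{2}b.
S = (lcm/LT(g_1))·g_1 − (lcm/LT(g_2))·g_2 = -3ab + 7a + \tfrac{4}{5}b - \tfrac{8}{5}.
Reduce S modulo (g_1, g_2, g_3) in that order:
  leading term ab: subtract (-\tfrac{9}{2})·g_1 from -3ab + 7a + \tfrac{4}{5}b - \tfrac{8}{5} → 7a - \tfrac{41}{5}b + \tfrac{82}{5}
  leading term a: no divisor's leading term divides it; move 7a to the remainder.
  leading term b: no divisor's leading term divides it; move -\tfrac{41}{5}b to the remainder.
  leading term 1: no divisor's leading term divides it; move \tfrac{82}{5} to the remainder.
The remainder 7a - \tfrac{41}{5}b + \tfrac{82}{5} is nonzero, so it would be added as the next basis element.

S(g_1, g_2) = -3ab + 7a + \tfrac{4}{5}b - \tfrac{8}{5}; remainder on division = 7a - \tfrac{41}{5}b + \tfrac{82}{5}.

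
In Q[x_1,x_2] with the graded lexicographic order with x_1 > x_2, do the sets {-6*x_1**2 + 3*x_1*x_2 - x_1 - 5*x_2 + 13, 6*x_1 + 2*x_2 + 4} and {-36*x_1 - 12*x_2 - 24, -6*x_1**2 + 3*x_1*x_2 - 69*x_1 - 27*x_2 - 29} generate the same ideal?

No, the ideals differ.

For a fixed monomial order, each ideal has a unique reduced Gröbner basis; comparing bases decides equality.
Buchberger on the first generating set:
f_1 = -6*x_1**2 + 3*x_1*x_2 - x_1 - 5*x_2 + 13, LT = x_1**2.
f_2 = 6*x_1 + 2*x_2 + 4, LT = x_1.

S(f_1,f_2): lcm = x_1**2. S = -5/6*x_1*x_2 - 1/2*x_1 + 5/6*x_2 - 13/6.
  leading term x_1*x_2: subtract (-5/36*x_2)·f_2 from -5/6*x_1*x_2 - 1/2*x_1 + 5/6*x_2 - 13/6 → 5/18*x_2**2 - 1/2*x_1 + 25/18*x_2 - 13/6
  leading term x_2**2: no divisor's leading term divides it; move 5/18*x_2**2 to the remainder.
  leading term x_1: subtract (-1/12)·f_2 from -1/2*x_1 + 25/18*x_2 - 13/6 → 14/9*x_2 - 11/6
  leading term x_2: no divisor's leading term divides it; move 14/9*x_2 to the remainder.
  leading term 1: no divisor's leading term divides it; move -11/6 to the remainder.
  remainder 5/18*x_2**2 + 14/9*x_2 - 11/6 ≠ 0; add g_3 = 5/18*x_2**2 + 14/9*x_2 - 11/6 to the basis.

The other S-polynomials (S(f_1,g_3), S(f_2,g_3)) all reduce to 0 modulo the current basis, so we have a Gröbner basis.
Inter-reduce: drop elements whose leading term is divisible by another's, tail-reduce, and make monic.
Reduced Gröbner basis: {x_2**2 + 28/5*x_2 - 33/5, x_1 + 1/3*x_2 + 2/3}.

Buchberger on the second generating set:
h_1 = -36*x_1 - 12*x_2 - 24, LT = x_1.
h_2 = -6*x_1**2 + 3*x_1*x_2 - 69*x_1 - 27*x_2 - 29, LT = x_1**2.

S(h_1,h_2): lcm = x_1**2. S = 5/6*x_1*x_2 - 65/6*x_1 - 9/2*x_2 - 29/6.
  leading term x_1*x_2: subtract (-5/216*x_2)·h_1 from 5/6*x_1*x_2 - 65/6*x_1 - 9/2*x_2 - 29/6 → -5/18*x_2**2 - 65/6*x_1 - 91/18*x_2 - 29/6
  leading term x_2**2: no divisor's leading term divides it; move -5/18*x_2**2 to the remainder.
  leading term x_1: subtract (65/216)·h_1 from -65/6*x_1 - 91/18*x_2 - 29/6 → -13/9*x_2 + 43/18
  leading term x_2: no divisor's leading term divides it; move -13/9*x_2 to the remainder.
  leading term 1: no divisor's leading term divides it; move 43/18 to the remainder.
  remainder -5/18*x_2**2 - 13/9*x_2 + 43/18 ≠ 0; add k_3 = -5/18*x_2**2 - 13/9*x_2 + 43/18 to the basis.

The other S-polynomials (S(h_1,k_3), S(h_2,k_3)) all reduce to 0 modulo the current basis, so we have a Gröbner basis.
Inter-reduce: drop elements whose leading term is divisible by another's, tail-reduce, and make monic.
Reduced Gröbner basis: {x_2**2 + 26/5*x_2 - 43/5, x_1 + 1/3*x_2 + 2/3}.

The bases are distinct; the ideals are different.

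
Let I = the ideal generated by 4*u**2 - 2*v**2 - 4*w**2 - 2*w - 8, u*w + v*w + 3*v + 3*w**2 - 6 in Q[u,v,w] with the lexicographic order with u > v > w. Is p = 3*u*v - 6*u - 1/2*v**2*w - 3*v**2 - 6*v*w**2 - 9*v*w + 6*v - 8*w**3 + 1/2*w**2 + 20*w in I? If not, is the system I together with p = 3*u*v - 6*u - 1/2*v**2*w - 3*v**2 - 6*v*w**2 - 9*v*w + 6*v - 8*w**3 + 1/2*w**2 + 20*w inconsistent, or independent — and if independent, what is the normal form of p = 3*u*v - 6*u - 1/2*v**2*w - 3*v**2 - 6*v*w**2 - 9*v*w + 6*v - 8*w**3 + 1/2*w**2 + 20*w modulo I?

3*u*v - 6*u - 1/2*v**2*w - 3*v**2 - 6*v*w**2 - 9*v*w + 6*v - 8*w**3 + 1/2*w**2 + 20*w lies in I (it reduces to 0).

First compute the reduced Gröbner basis of I by Buchberger's algorithm.
f_1 = 4*u**2 - 2*v**2 - 4*w**2 - 2*w - 8, LT = u**2.
f_2 = u*w + v*w + 3*v + 3*w**2 - 6, LT = u*w.

S(f_1,f_2): lcm = u**2*w. S = -u*v*w - 3*u*v - 3*u*w**2 + 6*u - 1/2*v**2*w - w**3 - 1/2*w**2 - 2*w.
  reduce S modulo (f_1, f_2):
  remainder -3*u*v + 6*u + 1/2*v**2*w + 3*v**2 + 6*v*w**2 + 9*v*w - 6*v + 8*w**3 - 1/2*w**2 - 20*w ≠ 0; add h_3 = -3*u*v + 6*u + 1/2*v**2*w + 3*v**2 + 6*v*w**2 + 9*v*w - 6*v + 8*w**3 - 1/2*w**2 - 20*w to the basis.

S(f_1,h_3): lcm = u**2*v. S = 2*u**2 + 1/6*u*v**2*w + u*v**2 + 2*u*v*w**2 + 3*u*v*w - 2*u*v + 8/3*u*w**3 - 1/6*u*w**2 - 20/3*u*w - 1/2*v**3 - v*w**2 - 1/2*v*w - 2*v.
  reduce S modulo (f_1, f_2, h_3):
  remainder -1/2*v**2*w**2 - 6*v**2*w - 9*v**2 - 6*v*w**3 - 18*v*w**2 + 12*v*w + 36*v - 8*w**4 + 1/2*w**3 + 38*w**2 - 36 ≠ 0; add h_4 = -1/2*v**2*w**2 - 6*v**2*w - 9*v**2 - 6*v*w**3 - 18*v*w**2 + 12*v*w + 36*v - 8*w**4 + 1/2*w**3 + 38*w**2 - 36 to the basis.

The other S-polynomials (S(f_2,h_3), S(f_1,h_4), S(f_2,h_4), S(h_3,h_4)) all reduce to 0 modulo the current basis, so we have a Gröbner basis.
Inter-reduce: drop elements whose leading term is divisible by another's, tail-reduce, and make monic.
Reduced Gröbner basis: {u**2 - 1/2*v**2 - w**2 - 1/2*w - 2, u*v - 2*u - 1/6*v**2*w - v**2 - 2*v*w**2 - 3*v*w + 2*v - 8/3*w**3 + 1/6*w**2 + 20/3*w, u*w + v*w + 3*v + 3*w**2 - 6, v**2*w**2 + 12*v**2*w + 18*v**2 + 12*v*w**3 + 36*v*w**2 - 24*v*w - 72*v + 16*w**4 - w**3 - 76*w**2 + 72}.
Label its elements g_1 = u**2 - 1/2*v**2 - w**2 - 1/2*w - 2, g_2 = u*v - 2*u - 1/6*v**2*w - v**2 - 2*v*w**2 - 3*v*w + 2*v - 8/3*w**3 + 1/6*w**2 + 20/3*w, g_3 = u*w + v*w + 3*v + 3*w**2 - 6, g_4 = v**2*w**2 + 12*v**2*w + 18*v**2 + 12*v*w**3 + 36*v*w**2 - 24*v*w - 72*v + 16*w**4 - w**3 - 76*w**2 + 72.

Reduce p = 3*u*v - 6*u - 1/2*v**2*w - 3*v**2 - 6*v*w**2 - 9*v*w + 6*v - 8*w**3 + 1/2*w**2 + 20*w modulo G:
  leading term u*v: subtract (3)·g_2 from 3*u*v - 6*u - 1/2*v**2*w - 3*v**2 - 6*v*w**2 - 9*v*w + 6*v - 8*w**3 + 1/2*w**2 + 20*w → 0
  normal form = 0.
Since the normal form is 0, p ∈ I.

Ideal membership is decidable via reduction modulo a Gröbner basis.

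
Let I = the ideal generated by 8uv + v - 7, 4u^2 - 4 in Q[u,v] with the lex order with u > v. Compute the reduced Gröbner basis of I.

This is the nonlinear analogue of row-reducing a linear system.

f_1 = 8uv + v - 7, LT = uv.
f_2 = 4u^2 - 4, LT = u^2.

S(f_1,f_2): lcm = u^2v. S = 1/8uv - 7/8u + v.
  reduce S modulo (f_1, f_2):
  remainder -7/8u + 63/64v + 7/64 ≠ 0; add g_3 = -7/8u + 63/64v + 7/64 to the basis.

S(f_1,g_3): lcm = uv. S = 9/8v^2 + 1/4v - 7/8.
  reduce S modulo (f_1, f_2, g_3):
  remainder 9/8v^2 + 1/4v - 7/8 ≠ 0; add g_4 = 9/8v^2 + 1/4v - 7/8 to the basis.

The other S-polynomials (S(f_2,g_3), S(f_1,g_4), S(f_2,g_4), S(g_3,g_4)) all reduce to 0 modulo the current basis, so we have a Gröbner basis.
Inter-reduce: drop elements whose leading term is divisible by another's, tail-reduce, and make monic.

G = {u - 9/8v - 1/8, v^2 + 2/9v - 7/9}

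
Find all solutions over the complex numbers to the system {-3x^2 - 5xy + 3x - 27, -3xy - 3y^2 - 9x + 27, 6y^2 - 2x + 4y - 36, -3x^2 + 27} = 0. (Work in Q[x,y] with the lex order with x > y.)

Compute a lex Gröbner basis by Buchberger's algorithm.
f_1 = -3x^2 - 5xy + 3x - 27, LT = x^2.
f_2 = -3xy - 9x - 3y^2 + 27, LT = xy.
f_3 = -2x + 6y^2 + 4y - 36, LT = x.
f_4 = -3x^2 + 27, LT = x^2.

S(f_1,f_2): lcm = x^2y. S = -3x^2 + 2/3xy^2 - xy + 9x + 9y.
  leading term x^2: subtract (1)·f_1 from -3x^2 + 2/3xy^2 - xy + 9x + 9y → 2/3xy^2 + 4xy + 6x + 9y + 27
  leading term xy^2: subtract (-2/9y)·f_2 from 2/3xy^2 + 4xy + 6x + 9y + 27 → 2xy + 6x - 2/3y^3 + 15y + 27
  leading term xy: subtract (-2/3)·f_2 from 2xy + 6x - 2/3y^3 + 15y + 27 → -2/3y^3 - 2y^2 + 15y + 45
  leading term y^3: no divisor's leading term divides it; move -2/3y^3 to the remainder.
  leading term y^2: no divisor's leading term divides it; move -2y^2 to the remainder.
  leading term y: no divisor's leading term divides it; move 15y to the remainder.
  leading term 1: no divisor's leading term divides it; move 45 to the remainder.
  remainder -2/3y^3 - 2y^2 + 15y + 45 ≠ 0; add h_5 = -2/3y^3 - 2y^2 + 15y + 45 to the basis.

S(f_1,f_3): lcm = x^2. S = 3xy^2 + 11/3xy - 19x + 9.
  leading term xy^2: subtract (-y)·f_2 from 3xy^2 + 11/3xy - 19x + 9 → -16/3xy - 19x - 3y^3 + 27y + 9
  leading term xy: subtract (16/9)·f_2 from -16/3xy - 19x - 3y^3 + 27y + 9 → -3x - 3y^3 + 16/3y^2 + 27y - 39
  leading term x: subtract (3/2)·f_3 from -3x - 3y^3 + 16/3y^2 + 27y - 39 → -3y^3 - 11/3y^2 + 21y + 15
  leading term y^3: subtract (9/2)·h_5 from -3y^3 - 11/3y^2 + 21y + 15 → 16/3y^2 - 93/2y - 375/2
  leading term y^2: no divisor's leading term divides it; move 16/3y^2 to the remainder.
  leading term y: no divisor's leading term divides it; move -93/2y to the remainder.
  leading term 1: no divisor's leading term divides it; move -375/2 to the remainder.
  remainder 16/3y^2 - 93/2y - 375/2 ≠ 0; add h_6 = 16/3y^2 - 93/2y - 375/2 to the basis.

S(f_1,f_4): lcm = x^2. S = 5/3xy - x + 18.
  leading term xy: subtract (-5/9)·f_2 from 5/3xy - x + 18 → -6x - 5/3y^2 + 33
  leading term x: subtract (3)·f_3 from -6x - 5/3y^2 + 33 → -59/3y^2 - 12y + 141
  leading term y^2: subtract (-59/16)·h_6 from -59/3y^2 - 12y + 141 → -5871/32y - 17613/32
  leading term y: no divisor's leading term divides it; move -5871/32y to the remainder.
  leading term 1: no divisor's leading term divides it; move -17613/32 to the remainder.
  remainder -5871/32y - 17613/32 ≠ 0; add h_7 = -5871/32y - 17613/32 to the basis.

The other S-polynomials (S(f_2,f_3), S(f_2,f_4), S(f_3,f_4), S(f_1,h_5), S(f_2,h_5), S(f_3,h_5), S(f_4,h_5), S(f_1,h_6), S(f_2,h_6), S(f_3,h_6), S(f_4,h_6), S(h_5,h_6), S(f_1,h_7), S(f_2,h_7), S(f_3,h_7), S(f_4,h_7), S(h_5,h_7), S(h_6,h_7)) all reduce to 0 modulo the current basis, so we have a Gröbner basis.
Inter-reduce: drop elements whose leading term is divisible by another's, tail-reduce, and make monic.
Reduced Gröbner basis: {x - 3, y + 3}.

Elimination: the polynomial y + 3 lies in the elimination ideal for y, so y ∈ {-3}. For each such y, the remaining basis elements (now univariate) give the rest of the solution.
  y = -3: the earlier basis element becomes x - 3 = 0, giving x = 3 — point (3, -3).

{(3, -3)}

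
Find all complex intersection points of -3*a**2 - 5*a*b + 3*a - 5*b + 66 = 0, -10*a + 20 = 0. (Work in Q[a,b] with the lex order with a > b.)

Compute a lex Gröbner basis by Buchberger's algorithm.
f_1 = -3*a**2 - 5*a*b + 3*a - 5*b + 66, LT = a**2.
f_2 = -10*a + 20, LT = a.

S(f_1,f_2): lcm = a**2. S = 5/3*a*b + a + 5/3*b - 22.
  leading term a*b: subtract (-1/6*b)·f_2 from 5/3*a*b + a + 5/3*b - 22 → a + 5*b - 22
  leading term a: subtract (-1/10)·f_2 from a + 5*b - 22 → 5*b - 20
  leading term b: no divisor's leading term divides it; move 5*b to the remainder.
  leading term 1: no divisor's leading term divides it; move -20 to the remainder.
  remainder 5*b - 20 ≠ 0; add h_3 = 5*b - 20 to the basis.

The other S-polynomials (S(f_1,h_3), S(f_2,h_3)) all reduce to 0 modulo the current basis, so we have a Gröbner basis.
Inter-reduce: drop elements whose leading term is divisible by another's, tail-reduce, and make monic.
Reduced Gröbner basis: {a - 2, b - 4}.

The lex basis is triangular: the last element involves only b. Solving b - 4 = 0 gives b ∈ {4}; substituting each value into the earlier elements determines the remaining variables.
  b = 4: the earlier basis element becomes a - 2 = 0, giving a = 2 — point (2, 4).
Zero-dimensionality of the ideal guarantees finitely many solutions over ℂ.

{(2, 4)}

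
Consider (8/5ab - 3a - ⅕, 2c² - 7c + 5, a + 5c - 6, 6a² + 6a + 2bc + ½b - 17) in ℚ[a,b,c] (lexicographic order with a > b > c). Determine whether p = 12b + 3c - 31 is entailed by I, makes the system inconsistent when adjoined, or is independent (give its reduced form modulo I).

Adjoining 12b + 3c - 31 makes the ideal the whole ring: the system is inconsistent.

First compute the reduced Gröbner basis of I by Buchberger's algorithm.
f_1 = 8/5ab - 3a - ⅕, LT = ab.
f_2 = 2c² - 7c + 5, LT = c².
f_3 = a + 5c - 6, LT = a.
f_4 = 6a² + 6a + 2bc + ½b - 17, LT = a².

S(f_1,f_3): lcm = ab. S = -15/8a - 5bc + 6b - ⅛.
  reduce S modulo (f_1, f_2, f_3, f_4):
  remainder -5bc + 6b + 75/8c - 91/8 ≠ 0; add h_5 = -5bc + 6b + 75/8c - 91/8 to the basis.

S(f_1,f_4): lcm = a²b. S = -15/8a² - ab - ⅛a - ⅓b²c - 1/12b² + 17/6b.
  reduce S modulo (f_1, f_2, f_3, f_4, h_5):
  remainder -29/60b² + 341/120b - 2735/64c + 2495/64 ≠ 0; add h_6 = -29/60b² + 341/120b - 2735/64c + 2495/64 to the basis.

S(f_3,f_4): lcm = a². S = 5ac - 7a - ⅓bc - 1/12b + 17/6.
  reduce S modulo (f_1, f_2, f_3, f_4, h_5, h_6):
  remainder -29/60b - 185/8c + 2891/120 ≠ 0; add h_7 = -29/60b - 185/8c + 2891/120 to the basis.

S(f_2,h_5): lcm = bc². S = -23/10bc + 5/2b + 15/8c² - 91/40c.
  reduce S modulo (f_1, f_2, f_3, f_4, h_5, h_6, h_7):
  remainder 14401/1160c - 14401/1160 ≠ 0; add h_8 = 14401/1160c - 14401/1160 to the basis.

The other S-polynomials (S(f_1,f_2), S(f_2,f_3), S(f_2,f_4), S(f_1,h_5), S(f_3,h_5), S(f_4,h_5), S(f_1,h_6), S(f_2,h_6), S(f_3,h_6), S(f_4,h_6), S(h_5,h_6), S(f_1,h_7), S(f_2,h_7), S(f_3,h_7), S(f_4,h_7), S(h_5,h_7), S(h_6,h_7), S(f_1,h_8), S(f_2,h_8), S(f_3,h_8), S(f_4,h_8), S(h_5,h_8), S(h_6,h_8), S(h_7,h_8)) all reduce to 0 modulo the current basis, so we have a Gröbner basis.
Inter-reduce: drop elements whose leading term is divisible by another's, tail-reduce, and make monic.
Reduced Gröbner basis: {a - 1, b - 2, c - 1}.
Label its elements g_1 = a - 1, g_2 = b - 2, g_3 = c - 1.

Reduce p = 12b + 3c - 31 modulo G:
  leading term b: subtract (12)·g_2 from 12b + 3c - 31 → 3c - 7
  leading term c: subtract (3)·g_3 from 3c - 7 → -4
  leading term 1: no divisor's leading term divides it; move -4 to the remainder.
  normal form = -4.
The normal form is nonzero, so p ∉ I. Since p minus its normal form lies in I, I + (p) = I + (r) where r = -4; decide whether this ideal is the whole ring.
Here r = -4 is a nonzero constant, hence a unit: 1 ∈ I + (p), the Gröbner basis of I + (p) is {1}, and the enlarged system has no common solution — adjoining p is inconsistent.

The remainder on division by a Gröbner basis is unique — it is the normal form.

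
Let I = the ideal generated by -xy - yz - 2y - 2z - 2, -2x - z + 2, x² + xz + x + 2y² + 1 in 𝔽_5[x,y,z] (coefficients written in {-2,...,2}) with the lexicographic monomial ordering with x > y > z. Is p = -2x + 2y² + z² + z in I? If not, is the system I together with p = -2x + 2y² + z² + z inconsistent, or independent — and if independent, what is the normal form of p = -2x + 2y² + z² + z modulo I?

-2x + 2y² + z² + z lies in I (it reduces to 0).

First compute the reduced Gröbner basis of I by Buchberger's algorithm.
f_1 = -xy - yz - 2y - 2z - 2, LT = xy.
f_2 = -2x - z + 2, LT = x.
f_3 = x² + xz + x + 2y² + 1, LT = x².

S(f_1,f_2): lcm = xy. S = -2yz - 2y + 2z + 2.
  reduce S modulo (f_1, f_2, f_3):
  remainder -2yz - 2y + 2z + 2 ≠ 0; add h_4 = -2yz - 2y + 2z + 2 to the basis.

S(f_1,f_3): lcm = x²y. S = xy + 2xz + 2x - 2y³ - y.
  reduce S modulo (f_1, f_2, f_3, h_4):
  remainder -2y³ - 2y - z² - 2z - 1 ≠ 0; add h_5 = -2y³ - 2y - z² - 2z - 1 to the basis.

S(f_2,f_3): lcm = x². S = 2xz - 2x - 2y² - 1.
  reduce S modulo (f_1, f_2, f_3, h_4, h_5):
  remainder -2y² - z² - 2z + 2 ≠ 0; add h_6 = -2y² - z² - 2z + 2 to the basis.

S(f_1,h_5): lcm = xy³. S = -xy + 2xz² - xz + 2x + y³z + 2y³ + 2y²z + 2y².
  reduce S modulo (f_1, f_2, f_3, h_4, h_5, h_6):
  remainder -z³ + 2z² - 2z ≠ 0; add h_7 = -z³ + 2z² - 2z to the basis.

The other S-polynomials (S(f_1,h_4), S(f_2,h_4), S(f_3,h_4), S(f_2,h_5), S(f_3,h_5), S(h_4,h_5), S(f_1,h_6), S(f_2,h_6), S(f_3,h_6), S(h_4,h_6), S(h_5,h_6), S(f_1,h_7), S(f_2,h_7), S(f_3,h_7), S(h_4,h_7), S(h_5,h_7), S(h_6,h_7)) all reduce to 0 modulo the current basis, so we have a Gröbner basis.
Inter-reduce: drop elements whose leading term is divisible by another's, tail-reduce, and make monic.
Reduced Gröbner basis: {x - 2z - 1, y² - 2z² + z - 1, yz + y - z - 1, z³ - 2z² + 2z}.
Label its elements g_1 = x - 2z - 1, g_2 = y² - 2z² + z - 1, g_3 = yz + y - z - 1, g_4 = z³ - 2z² + 2z.

Reduce p = -2x + 2y² + z² + z modulo G:
  leading term x: subtract (-2)·g_1 from -2x + 2y² + z² + z → 2y² + z² + 2z - 2
  leading term y²: subtract (2)·g_2 from 2y² + z² + 2z - 2 → 0
  normal form = 0.
Since the normal form is 0, p ∈ I.

Ideal membership is decidable via reduction modulo a Gröbner basis.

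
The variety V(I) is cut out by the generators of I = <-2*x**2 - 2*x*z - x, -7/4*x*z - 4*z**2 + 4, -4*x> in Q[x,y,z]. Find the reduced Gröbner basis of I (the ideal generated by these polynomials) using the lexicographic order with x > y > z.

G = {x, z**2 - 1}

f_1 = -2*x**2 - 2*x*z - x, LT = x**2.
f_2 = -7/4*x*z - 4*z**2 + 4, LT = x*z.
f_3 = -4*x, LT = x.

S(f_1,f_2): lcm = x**2*z. S = -9/7*x*z**2 + 1/2*x*z + 16/7*x.
  leading term x*z**2: subtract (36/49*z)·f_2 from -9/7*x*z**2 + 1/2*x*z + 16/7*x → 1/2*x*z + 16/7*x + 144/49*z**3 - 144/49*z
  leading term x*z: subtract (-2/7)·f_2 from 1/2*x*z + 16/7*x + 144/49*z**3 - 144/49*z → 16/7*x + 144/49*z**3 - 8/7*z**2 - 144/49*z + 8/7
  leading term x: subtract (-4/7)·f_3 from 16/7*x + 144/49*z**3 - 8/7*z**2 - 144/49*z + 8/7 → 144/49*z**3 - 8/7*z**2 - 144/49*z + 8/7
  leading term z**3: no divisor's leading term divides it; move 144/49*z**3 to the remainder.
  leading term z**2: no divisor's leading term divides it; move -8/7*z**2 to the remainder.
  leading term z: no divisor's leading term divides it; move -144/49*z to the remainder.
  leading term 1: no divisor's leading term divides it; move 8/7 to the remainder.
  remainder 144/49*z**3 - 8/7*z**2 - 144/49*z + 8/7 ≠ 0; add g_4 = 144/49*z**3 - 8/7*z**2 - 144/49*z + 8/7 to the basis.

S(f_1,f_3): lcm = x**2. S = x*z + 1/2*x.
  leading term x*z: subtract (-4/7)·f_2 from x*z + 1/2*x → 1/2*x - 16/7*z**2 + 16/7
  leading term x: subtract (-1/8)·f_3 from 1/2*x - 16/7*z**2 + 16/7 → -16/7*z**2 + 16/7
  leading term z**2: no divisor's leading term divides it; move -16/7*z**2 to the remainder.
  leading term 1: no divisor's leading term divides it; move 16/7 to the remainder.
  remainder -16/7*z**2 + 16/7 ≠ 0; add g_5 = -16/7*z**2 + 16/7 to the basis.

The other S-polynomials (S(f_2,f_3), S(f_1,g_4), S(f_2,g_4), S(f_3,g_4), S(f_1,g_5), S(f_2,g_5), S(f_3,g_5), S(g_4,g_5)) all reduce to 0 modulo the current basis, so we have a Gröbner basis.
Inter-reduce: drop elements whose leading term is divisible by another's, tail-reduce, and make monic.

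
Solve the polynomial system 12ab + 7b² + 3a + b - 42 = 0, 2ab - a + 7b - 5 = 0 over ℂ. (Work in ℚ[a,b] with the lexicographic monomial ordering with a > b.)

Compute a lex Gröbner basis by Buchberger's algorithm.
f_1 = 12ab + 3a + 7b² + b - 42, LT = ab.
f_2 = 2ab - a + 7b - 5, LT = ab.

S(f_1,f_2): lcm = ab. S = ¾a + 7/12b² - 41/12b - 1.
  leading term a: no divisor's leading term divides it; move ¾a to the remainder.
  leading term b²: no divisor's leading term divides it; move 7/12b² to the remainder.
  leading term b: no divisor's leading term divides it; move -41/12b to the remainder.
  leading term 1: no divisor's leading term divides it; move -1 to the remainder.
  remainder ¾a + 7/12b² - 41/12b - 1 ≠ 0; add h_3 = ¾a + 7/12b² - 41/12b - 1 to the basis.

S(f_1,h_3): lcm = ab. S = ¼a - 7/9b³ + 185/36b² + 17/12b - 7/2.
  leading term a: subtract (⅓)·h_3 from ¼a - 7/9b³ + 185/36b² + 17/12b - 7/2 → -7/9b³ + 89/18b² + 23/9b - 19/6
  leading term b³: no divisor's leading term divides it; move -7/9b³ to the remainder.
  leading term b²: no divisor's leading term divides it; move 89/18b² to the remainder.
  leading term b: no divisor's leading term divides it; move 23/9b to the remainder.
  leading term 1: no divisor's leading term divides it; move -19/6 to the remainder.
  remainder -7/9b³ + 89/18b² + 23/9b - 19/6 ≠ 0; add h_4 = -7/9b³ + 89/18b² + 23/9b - 19/6 to the basis.

The other S-polynomials (S(f_2,h_3), S(f_1,h_4), S(f_2,h_4), S(h_3,h_4)) all reduce to 0 modulo the current basis, so we have a Gröbner basis.
Inter-reduce: drop elements whose leading term is divisible by another's, tail-reduce, and make monic.
Reduced Gröbner basis: {a + 7/9b² - 41/9b - 4/3, b³ - 89/14b² - 23/7b + 57/14}.

The lex basis is triangular: the last element involves only b. Solving b³ - 89/14b² - 23/7b + 57/14 = 0 gives b ∈ {-1, 103/28 - sqrt(7417)/28, sqrt(7417)/28 + 103/28}; substituting each value into the earlier elements determines the remaining variables.
  b = -1: the earlier basis element becomes a + 4 = 0, giving a = -4 — point (-4, -1).
  b = 103/28 - sqrt(7417)/28: the earlier basis element becomes a - sqrt(7417)/24 - 5/24 = 0, giving a = 5/24 + sqrt(7417)/24 — point (5/24 + sqrt(7417)/24, 103/28 - sqrt(7417)/28).
  b = sqrt(7417)/28 + 103/28: the earlier basis element becomes a - 5/24 + sqrt(7417)/24 = 0, giving a = 5/24 - sqrt(7417)/24 — point (5/24 - sqrt(7417)/24, sqrt(7417)/28 + 103/28).
Substituting each solution back into the original system confirms all equations vanish.

{(-4, -1), (5/24 + sqrt(7417)/24, 103/28 - sqrt(7417)/28), (5/24 - sqrt(7417)/24, sqrt(7417)/28 + 103/28)}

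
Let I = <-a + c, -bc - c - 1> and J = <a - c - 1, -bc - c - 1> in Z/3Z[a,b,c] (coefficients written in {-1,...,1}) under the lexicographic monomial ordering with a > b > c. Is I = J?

Equality of ideals is decidable: compute both reduced Gröbner bases (unique for the ordering) and check whether they agree.
Buchberger on the first generating set:
f_1 = -a + c, LT = a.
f_2 = -bc - c - 1, LT = bc.

S(f_1,f_2): leading monomials are coprime, so the S-polynomial reduces to 0 (Buchberger's first criterion).
Every S-polynomial of the final basis reduces to 0, so we have a Gröbner basis.
Inter-reduce: drop elements whose leading term is divisible by another's, tail-reduce, and make monic.
Reduced Gröbner basis: {a - c, bc + c + 1}.

Buchberger on the second generating set:
h_1 = a - c - 1, LT = a.
h_2 = -bc - c - 1, LT = bc.

S(h_1,h_2): leading monomials are coprime, so the S-polynomial reduces to 0 (Buchberger's first criterion).
Every S-polynomial of the final basis reduces to 0, so we have a Gröbner basis.
Inter-reduce: drop elements whose leading term is divisible by another's, tail-reduce, and make monic.
Reduced Gröbner basis: {a - c - 1, bc + c + 1}.

The bases are distinct; the ideals are different.
The same test decides containment: I ⊆ J iff every generator of I reduces to 0 modulo a Gröbner basis of J.

No, the ideals differ.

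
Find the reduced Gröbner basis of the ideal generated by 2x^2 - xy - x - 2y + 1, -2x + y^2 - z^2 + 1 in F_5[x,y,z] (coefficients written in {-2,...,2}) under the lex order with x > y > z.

f_1 = 2x^2 - xy - x - 2y + 1, LT = x^2.
f_2 = -2x + y^2 - z^2 + 1, LT = x.

S(f_1,f_2): lcm = x^2. S = -2xy^2 + 2xy + 2xz^2 - y - 2.
  reduce S modulo (f_1, f_2):
  remainder -y^4 + y^3 + 2y^2z^2 - y^2 - yz^2 - z^4 + z^2 - 2 ≠ 0; add g_3 = -y^4 + y^3 + 2y^2z^2 - y^2 - yz^2 - z^4 + z^2 - 2 to the basis.

The other S-polynomials (S(f_1,g_3), S(f_2,g_3)) all reduce to 0 modulo the current basis, so we have a Gröbner basis.
Inter-reduce: drop elements whose leading term is divisible by another's, tail-reduce, and make monic.

G = {x + 2y^2 - 2z^2 + 2, y^4 - y^3 - 2y^2z^2 + y^2 + yz^2 + z^4 - z^2 + 2}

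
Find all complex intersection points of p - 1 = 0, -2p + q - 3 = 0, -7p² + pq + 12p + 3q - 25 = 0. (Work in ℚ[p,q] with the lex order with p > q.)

Compute a lex Gröbner basis by Buchberger's algorithm.
f_1 = p - 1, LT = p.
f_2 = -2p + q - 3, LT = p.
f_3 = -7p² + pq + 12p + 3q - 25, LT = p².

S(f_1,f_2): lcm = p. S = ½q - 5/2.
  reduce S modulo (f_1, f_2, f_3):
  remainder ½q - 5/2 ≠ 0; add h_4 = ½q - 5/2 to the basis.

The other S-polynomials (S(f_1,f_3), S(f_2,f_3), S(f_1,h_4), S(f_2,h_4), S(f_3,h_4)) all reduce to 0 modulo the current basis, so we have a Gröbner basis.
Inter-reduce: drop elements whose leading term is divisible by another's, tail-reduce, and make monic.
Reduced Gröbner basis: {p - 1, q - 5}.

The lex basis is triangular: the last element involves only q. Solving q - 5 = 0 gives q ∈ {5}; substituting each value into the earlier elements determines the remaining variables.
  q = 5: the earlier basis element becomes p - 1 = 0, giving p = 1 — point (1, 5).

{(1, 5)}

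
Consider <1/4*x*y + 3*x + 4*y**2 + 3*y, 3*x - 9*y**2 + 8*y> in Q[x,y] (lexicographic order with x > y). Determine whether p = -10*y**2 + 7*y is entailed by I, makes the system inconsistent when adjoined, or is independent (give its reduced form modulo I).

-10*y**2 + 7*y is independent of I; its normal form modulo I is -10*y**2 + 7*y.

First compute the reduced Gröbner basis of I by Buchberger's algorithm.
f_1 = 1/4*x*y + 3*x + 4*y**2 + 3*y, LT = x*y.
f_2 = 3*x - 9*y**2 + 8*y, LT = x.

S(f_1,f_2): lcm = x*y. S = 12*x + 3*y**3 + 40/3*y**2 + 12*y.
  leading term x: subtract (4)·f_2 from 12*x + 3*y**3 + 40/3*y**2 + 12*y → 3*y**3 + 148/3*y**2 - 20*y
  leading term y**3: no divisor's leading term divides it; move 3*y**3 to the remainder.
  leading term y**2: no divisor's leading term divides it; move 148/3*y**2 to the remainder.
  leading term y: no divisor's leading term divides it; move -20*y to the remainder.
  remainder 3*y**3 + 148/3*y**2 - 20*y ≠ 0; add h_3 = 3*y**3 + 148/3*y**2 - 20*y to the basis.

S(f_1,h_3): lcm = x*y**3. S = -40/9*x*y**2 + 20/3*x*y + 16*y**4 + 12*y**3.
  leading term x*y**2: subtract (-160/9*y)·f_1 from -40/9*x*y**2 + 20/3*x*y + 16*y**4 + 12*y**3 → 60*x*y + 16*y**4 + 748/9*y**3 + 160/3*y**2
  leading term x*y: subtract (240)·f_1 from 60*x*y + 16*y**4 + 748/9*y**3 + 160/3*y**2 → -720*x + 16*y**4 + 748/9*y**3 - 2720/3*y**2 - 720*y
  leading term x: subtract (-240)·f_2 from -720*x + 16*y**4 + 748/9*y**3 - 2720/3*y**2 - 720*y → 16*y**4 + 748/9*y**3 - 9200/3*y**2 + 1200*y
  leading term y**4: subtract (16/3*y)·h_3 from 16*y**4 + 748/9*y**3 - 9200/3*y**2 + 1200*y → -180*y**3 - 2960*y**2 + 1200*y
  leading term y**3: subtract (-60)·h_3 from -180*y**3 - 2960*y**2 + 1200*y → 0
  remainder 0.

S(f_2,h_3): leading monomials are coprime, so the S-polynomial reduces to 0 (Buchberger's first criterion).
Every S-polynomial of the final basis reduces to 0, so we have a Gröbner basis.
Inter-reduce: drop elements whose leading term is divisible by another's, tail-reduce, and make monic.
Reduced Gröbner basis: {x - 3*y**2 + 8/3*y, y**3 + 148/9*y**2 - 20/3*y}.
Label its elements g_1 = x - 3*y**2 + 8/3*y, g_2 = y**3 + 148/9*y**2 - 20/3*y.

Reduce p = -10*y**2 + 7*y modulo G:
  leading term y**2: no divisor's leading term divides it; move -10*y**2 to the remainder.
  leading term y: no divisor's leading term divides it; move 7*y to the remainder.
  normal form = -10*y**2 + 7*y.
The normal form is nonzero, so p ∉ I. Since p minus its normal form lies in I, I + (p) = I + (r) where r = -10*y**2 + 7*y; decide whether this ideal is the whole ring.
Run Buchberger on G together with r (pairs among the g_i already reduce to 0 since G is a Gröbner basis):
g_1 = x - 3*y**2 + 8/3*y, LT = x.
g_2 = y**3 + 148/9*y**2 - 20/3*y, LT = y**3.
r = -10*y**2 + 7*y, LT = y**2.

S(g_1,g_2): leading monomials are coprime, so the S-polynomial reduces to 0 (Buchberger's first criterion).
S(g_1,r): leading monomials are coprime, so the S-polynomial reduces to 0 (Buchberger's first criterion).
S(g_2,r): lcm = y**3. S = 1543/90*y**2 - 20/3*y.
  leading term y**2: subtract (-1543/900)·r from 1543/90*y**2 - 20/3*y → 4801/900*y
  leading term y: no divisor's leading term divides it; move 4801/900*y to the remainder.
  remainder 4801/900*y ≠ 0; add m_4 = 4801/900*y to the basis.

S(g_1,m_4): leading monomials are coprime, so the S-polynomial reduces to 0 (Buchberger's first criterion).
S(g_2,m_4): lcm = y**3. S = 148/9*y**2 - 20/3*y.
  leading term y**2: subtract (-74/45)·r from 148/9*y**2 - 20/3*y → 218/45*y
  leading term y: subtract (4360/4801)·m_4 from 218/45*y → 0
  remainder 0.

S(r,m_4): lcm = y**2. S = -7/10*y.
  leading term y: subtract (-630/4801)·m_4 from -7/10*y → 0
  remainder 0.

Every S-polynomial of the final basis reduces to 0, so we have a Gröbner basis.
Inter-reduce: drop elements whose leading term is divisible by another's, tail-reduce, and make monic.
Reduced Gröbner basis: {x, y}.
The reduced Gröbner basis of I + (p) is {x, y} ≠ {1}, a proper ideal, so the enlarged system stays consistent: p is independent of I, with normal form -10*y**2 + 7*y.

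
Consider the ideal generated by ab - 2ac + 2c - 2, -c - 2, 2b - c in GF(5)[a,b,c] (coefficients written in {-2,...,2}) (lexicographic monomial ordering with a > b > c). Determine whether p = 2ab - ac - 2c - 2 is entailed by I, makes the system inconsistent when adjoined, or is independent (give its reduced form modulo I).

Adjoining 2ab - ac - 2c - 2 makes the ideal the whole ring: the system is inconsistent.

First compute the reduced Gröbner basis of I by Buchberger's algorithm.
f_1 = ab - 2ac + 2c - 2, LT = ab.
f_2 = -c - 2, LT = c.
f_3 = 2b - c, LT = b.

S(f_1,f_3): lcm = ab. S = ac + 2c - 2.
  leading term ac: subtract (-a)·f_2 from ac + 2c - 2 → -2a + 2c - 2
  leading term a: no divisor's leading term divides it; move -2a to the remainder.
  leading term c: subtract (-2)·f_2 from 2c - 2 → -1
  leading term 1: no divisor's leading term divides it; move -1 to the remainder.
  remainder -2a - 1 ≠ 0; add h_4 = -2a - 1 to the basis.

The other S-polynomials (S(f_1,f_2), S(f_2,f_3), S(f_1,h_4), S(f_2,h_4), S(f_3,h_4)) all reduce to 0 modulo the current basis, so we have a Gröbner basis.
Inter-reduce: drop elements whose leading term is divisible by another's, tail-reduce, and make monic.
Reduced Gröbner basis: {a - 2, b + 1, c + 2}.
Label its elements g_1 = a - 2, g_2 = b + 1, g_3 = c + 2.

Reduce p = 2ab - ac - 2c - 2 modulo G:
  leading term ab: subtract (2b)·g_1 from 2ab - ac - 2c - 2 → -ac - b - 2c - 2
  leading term ac: subtract (-c)·g_1 from -ac - b - 2c - 2 → -b + c - 2
  leading term b: subtract (-1)·g_2 from -b + c - 2 → c - 1
  leading term c: subtract (1)·g_3 from c - 1 → 2
  leading term 1: no divisor's leading term divides it; move 2 to the remainder.
  normal form = 2.
The normal form is nonzero, so p ∉ I. Since p minus its normal form lies in I, I + (p) = I + (r) where r = 2; decide whether this ideal is the whole ring.
Here r = 2 is a nonzero constant, hence a unit: 1 ∈ I + (p), the Gröbner basis of I + (p) is {1}, and the enlarged system has no common solution — adjoining p is inconsistent.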